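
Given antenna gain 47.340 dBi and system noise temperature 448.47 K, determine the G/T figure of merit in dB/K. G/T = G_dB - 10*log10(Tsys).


G/T = 47.340 - 10*log10(448.47) = 47.340 - 26.51733 = 20.82 dB/K

20.82 dB/K


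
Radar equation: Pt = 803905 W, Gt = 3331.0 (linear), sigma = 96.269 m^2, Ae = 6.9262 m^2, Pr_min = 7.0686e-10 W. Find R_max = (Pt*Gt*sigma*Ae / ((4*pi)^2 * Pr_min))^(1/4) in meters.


R^4 = 803905*3331.0*96.269*6.9262 / ((4*pi)^2 * 7.0686e-10) = 1.599586e+19
R_max = 1.599586e+19^0.25 = 63241 m

63241 m


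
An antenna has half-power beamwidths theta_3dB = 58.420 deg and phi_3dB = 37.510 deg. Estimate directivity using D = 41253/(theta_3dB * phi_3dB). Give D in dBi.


D_linear = 41253 / (58.420 * 37.510) = 18.82552
D_dBi = 10 * log10(18.82552) = 12.75 dBi

12.75 dBi


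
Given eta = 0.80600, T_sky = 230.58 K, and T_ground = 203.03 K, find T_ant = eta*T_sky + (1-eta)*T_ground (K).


T_ant = 0.80600 * 230.58 + (1 - 0.80600) * 203.03 = 225.2 K

225.2 K


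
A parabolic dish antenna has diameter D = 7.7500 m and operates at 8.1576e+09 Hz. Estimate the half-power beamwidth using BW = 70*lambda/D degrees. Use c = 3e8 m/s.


lambda = c / f = 3.0000e+08 / 8.1576e+09 = 0.03677552 m
BW = 70 * 0.03677552 / 7.7500 = 0.3322 deg

0.3322 deg


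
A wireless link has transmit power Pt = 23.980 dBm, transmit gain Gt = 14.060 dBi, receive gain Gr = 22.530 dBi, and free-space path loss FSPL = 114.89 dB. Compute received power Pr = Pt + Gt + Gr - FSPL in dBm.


Pr = 23.980 + 14.060 + 22.530 - 114.89 = -54.32 dBm

-54.32 dBm


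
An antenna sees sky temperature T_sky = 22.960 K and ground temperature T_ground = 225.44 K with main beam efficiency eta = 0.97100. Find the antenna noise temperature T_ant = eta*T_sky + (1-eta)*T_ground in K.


T_ant = 0.97100 * 22.960 + (1 - 0.97100) * 225.44 = 28.83 K

28.83 K


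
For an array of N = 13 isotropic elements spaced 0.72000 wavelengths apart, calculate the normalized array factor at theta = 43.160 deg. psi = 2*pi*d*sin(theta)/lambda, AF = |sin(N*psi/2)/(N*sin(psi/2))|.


psi = 2*pi*0.72000*sin(43.160 deg) = 3.094515 rad
AF = |sin(13*3.094515/2) / (13*sin(3.094515/2))| = 0.07337

0.07337


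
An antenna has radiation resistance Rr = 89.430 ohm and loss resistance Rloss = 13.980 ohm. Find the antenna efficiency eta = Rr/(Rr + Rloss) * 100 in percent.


eta = 89.430 / (89.430 + 13.980) * 100 = 86.48%

86.48%


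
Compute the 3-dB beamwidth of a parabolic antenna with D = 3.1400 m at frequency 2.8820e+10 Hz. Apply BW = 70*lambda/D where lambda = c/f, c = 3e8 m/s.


lambda = c / f = 3.0000e+08 / 2.8820e+10 = 0.01040944 m
BW = 70 * 0.01040944 / 3.1400 = 0.2321 deg

0.2321 deg


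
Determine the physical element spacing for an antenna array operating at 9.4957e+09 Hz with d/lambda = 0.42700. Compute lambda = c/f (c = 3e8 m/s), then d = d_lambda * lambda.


lambda = c / f = 3.0000e+08 / 9.4957e+09 = 0.03159325 m
d = 0.42700 * 0.03159325 = 0.01349 m

0.01349 m


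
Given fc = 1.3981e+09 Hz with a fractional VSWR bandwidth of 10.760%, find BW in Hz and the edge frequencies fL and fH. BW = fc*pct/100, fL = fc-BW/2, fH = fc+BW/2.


BW = 1.3981e+09 * 10.760/100 = 1.504356e+08 Hz
fL = 1.3981e+09 - 1.504356e+08/2 = 1.323e+09 Hz
fH = 1.3981e+09 + 1.504356e+08/2 = 1.473e+09 Hz

BW=1.504e+08 Hz, fL=1.323e+09 Hz, fH=1.473e+09 Hz


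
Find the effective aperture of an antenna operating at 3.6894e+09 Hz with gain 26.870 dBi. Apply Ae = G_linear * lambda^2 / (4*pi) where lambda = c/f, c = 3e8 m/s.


lambda = c / f = 3.0000e+08 / 3.6894e+09 = 0.08131403 m
G_linear = 10^(26.870/10) = 486.4072
Ae = G_linear * lambda^2 / (4*pi) = 486.4072 * 0.08131403^2 / (4*pi) = 0.2559 m^2

0.2559 m^2


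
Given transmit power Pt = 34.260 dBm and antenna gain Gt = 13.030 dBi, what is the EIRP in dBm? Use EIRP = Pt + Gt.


EIRP = Pt + Gt = 34.260 + 13.030 = 47.29 dBm

47.29 dBm


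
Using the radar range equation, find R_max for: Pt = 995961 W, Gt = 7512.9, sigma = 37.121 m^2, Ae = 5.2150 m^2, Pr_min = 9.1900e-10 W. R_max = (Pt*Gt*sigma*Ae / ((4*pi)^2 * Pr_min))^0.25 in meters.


R^4 = 995961*7512.9*37.121*5.2150 / ((4*pi)^2 * 9.1900e-10) = 9.981336e+18
R_max = 9.981336e+18^0.25 = 56208 m

56208 m


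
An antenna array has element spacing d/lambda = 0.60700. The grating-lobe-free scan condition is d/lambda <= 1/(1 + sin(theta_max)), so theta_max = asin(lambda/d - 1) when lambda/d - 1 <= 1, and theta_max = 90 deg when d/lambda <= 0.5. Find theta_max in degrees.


lambda/d - 1 = 1/0.60700 - 1 = 0.6474465
theta_max = asin(0.6474465) = 40.35 deg

40.35 deg


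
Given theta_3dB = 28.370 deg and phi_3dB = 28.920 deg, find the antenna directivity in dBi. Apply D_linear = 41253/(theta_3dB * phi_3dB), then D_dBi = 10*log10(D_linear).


D_linear = 41253 / (28.370 * 28.920) = 50.28031
D_dBi = 10 * log10(50.28031) = 17.01 dBi

17.01 dBi


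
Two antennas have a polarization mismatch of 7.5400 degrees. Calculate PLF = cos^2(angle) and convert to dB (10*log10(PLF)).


PLF_linear = cos^2(7.5400 deg) = 0.9827818
PLF_dB = 10 * log10(0.9827818) = -0.07543 dB

-0.07543 dB


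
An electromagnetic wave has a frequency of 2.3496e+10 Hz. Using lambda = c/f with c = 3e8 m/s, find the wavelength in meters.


lambda = c / f = 3.0000e+08 / 2.3496e+10 = 0.01277 m

0.01277 m


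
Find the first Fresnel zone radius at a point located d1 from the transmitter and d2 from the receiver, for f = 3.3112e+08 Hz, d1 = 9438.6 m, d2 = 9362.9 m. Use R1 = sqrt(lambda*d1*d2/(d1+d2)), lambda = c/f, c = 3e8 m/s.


lambda = c / f = 3.0000e+08 / 3.3112e+08 = 0.9060159 m
R1 = sqrt(0.9060159 * 9438.6 * 9362.9 / (9438.6 + 9362.9)) = 65.26 m

65.26 m


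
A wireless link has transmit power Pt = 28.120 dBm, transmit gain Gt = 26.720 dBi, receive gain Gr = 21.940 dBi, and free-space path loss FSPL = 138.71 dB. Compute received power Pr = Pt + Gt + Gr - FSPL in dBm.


Pr = 28.120 + 26.720 + 21.940 - 138.71 = -61.93 dBm

-61.93 dBm


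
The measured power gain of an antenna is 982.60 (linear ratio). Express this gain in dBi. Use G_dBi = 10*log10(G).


G_dBi = 10 * log10(982.60) = 29.92 dBi

29.92 dBi


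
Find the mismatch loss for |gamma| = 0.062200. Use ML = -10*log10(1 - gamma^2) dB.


ML = -10 * log10(1 - 0.062200^2) = -10 * log10(0.99613116) = 0.01683 dB

0.01683 dB


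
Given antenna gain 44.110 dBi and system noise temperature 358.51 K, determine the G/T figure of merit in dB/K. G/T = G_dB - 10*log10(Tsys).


G/T = 44.110 - 10*log10(358.51) = 44.110 - 25.54501 = 18.56 dB/K

18.56 dB/K


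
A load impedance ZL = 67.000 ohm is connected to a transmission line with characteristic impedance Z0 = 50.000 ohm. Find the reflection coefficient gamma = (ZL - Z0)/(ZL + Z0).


gamma = (67.000 - 50.000) / (67.000 + 50.000) = 0.1453

0.1453


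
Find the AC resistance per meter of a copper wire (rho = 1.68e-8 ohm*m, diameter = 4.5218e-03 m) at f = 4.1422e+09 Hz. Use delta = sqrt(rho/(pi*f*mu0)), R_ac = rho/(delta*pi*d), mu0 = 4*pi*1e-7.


delta = sqrt(1.68e-8 / (pi * 4.1422e+09 * 4*pi*1e-7)) = 1.013583e-06 m
R_ac = 1.68e-8 / (1.013583e-06 * pi * 4.5218e-03) = 1.167 ohm/m

1.167 ohm/m


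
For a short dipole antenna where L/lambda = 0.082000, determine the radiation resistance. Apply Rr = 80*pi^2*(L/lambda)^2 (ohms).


Rr = 80 * pi^2 * (0.082000)^2 = 80 * 9.869604 * 6.724000e-03 = 5.309 ohm

5.309 ohm


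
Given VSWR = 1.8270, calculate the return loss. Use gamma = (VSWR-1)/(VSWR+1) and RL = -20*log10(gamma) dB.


gamma = (1.8270 - 1) / (1.8270 + 1) = 0.2925363
RL = -20 * log10(0.2925363) = 10.68 dB

10.68 dB


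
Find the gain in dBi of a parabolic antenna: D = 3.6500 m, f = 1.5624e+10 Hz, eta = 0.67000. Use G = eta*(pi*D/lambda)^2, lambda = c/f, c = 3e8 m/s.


lambda = c / f = 3.0000e+08 / 1.5624e+10 = 0.01920123 m
G_linear = 0.67000 * (pi * 3.6500 / 0.01920123)^2 = 238947.3
G_dBi = 10 * log10(238947.3) = 53.78 dBi

53.78 dBi


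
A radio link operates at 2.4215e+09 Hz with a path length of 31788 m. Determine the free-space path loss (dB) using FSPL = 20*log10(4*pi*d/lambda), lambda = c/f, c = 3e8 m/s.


lambda = c / f = 3.0000e+08 / 2.4215e+09 = 0.1238902 m
FSPL = 20 * log10(4*pi*31788/0.1238902) = 130.2 dB

130.2 dB


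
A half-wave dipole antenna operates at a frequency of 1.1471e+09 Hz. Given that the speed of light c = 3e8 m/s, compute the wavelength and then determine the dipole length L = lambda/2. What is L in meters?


lambda = c / f = 3.0000e+08 / 1.1471e+09 = 0.2615291 m
L = lambda / 2 = 0.2615291 / 2 = 0.1308 m

0.1308 m


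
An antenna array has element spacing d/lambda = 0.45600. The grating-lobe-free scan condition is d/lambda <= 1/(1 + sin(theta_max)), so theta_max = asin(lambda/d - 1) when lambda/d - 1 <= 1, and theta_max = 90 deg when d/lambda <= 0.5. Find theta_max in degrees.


lambda/d - 1 = 1/0.45600 - 1 = 1.192982 >= 1
d/lambda <= 0.5, so the array can scan to endfire without grating lobes: theta_max = 90 deg

90 deg


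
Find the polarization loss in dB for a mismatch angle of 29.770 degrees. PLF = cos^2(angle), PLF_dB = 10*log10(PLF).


PLF_linear = cos^2(29.770 deg) = 0.7534684
PLF_dB = 10 * log10(0.7534684) = -1.229 dB

-1.229 dB


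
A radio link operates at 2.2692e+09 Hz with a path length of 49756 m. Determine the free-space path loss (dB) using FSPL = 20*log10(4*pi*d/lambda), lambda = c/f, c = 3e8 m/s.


lambda = c / f = 3.0000e+08 / 2.2692e+09 = 0.1322052 m
FSPL = 20 * log10(4*pi*49756/0.1322052) = 133.5 dB

133.5 dB


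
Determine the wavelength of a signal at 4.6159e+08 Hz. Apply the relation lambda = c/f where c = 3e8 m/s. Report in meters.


lambda = c / f = 3.0000e+08 / 4.6159e+08 = 0.6499 m

0.6499 m


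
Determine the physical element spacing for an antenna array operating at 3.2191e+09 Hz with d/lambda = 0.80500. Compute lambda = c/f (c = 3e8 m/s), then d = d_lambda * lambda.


lambda = c / f = 3.0000e+08 / 3.2191e+09 = 0.09319375 m
d = 0.80500 * 0.09319375 = 0.07502 m

0.07502 m


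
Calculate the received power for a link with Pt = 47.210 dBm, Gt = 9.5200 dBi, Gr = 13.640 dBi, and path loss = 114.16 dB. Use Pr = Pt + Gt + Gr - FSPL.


Pr = 47.210 + 9.5200 + 13.640 - 114.16 = -43.79 dBm

-43.79 dBm


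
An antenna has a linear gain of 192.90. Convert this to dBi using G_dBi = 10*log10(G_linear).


G_dBi = 10 * log10(192.90) = 22.85 dBi

22.85 dBi


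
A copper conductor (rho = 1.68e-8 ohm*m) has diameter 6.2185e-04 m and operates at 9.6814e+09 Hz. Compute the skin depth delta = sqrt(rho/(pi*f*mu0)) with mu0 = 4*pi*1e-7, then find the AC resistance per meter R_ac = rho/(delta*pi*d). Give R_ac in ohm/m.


delta = sqrt(1.68e-8 / (pi * 9.6814e+09 * 4*pi*1e-7)) = 6.629880e-07 m
R_ac = 1.68e-8 / (6.629880e-07 * pi * 6.2185e-04) = 12.97 ohm/m

12.97 ohm/m


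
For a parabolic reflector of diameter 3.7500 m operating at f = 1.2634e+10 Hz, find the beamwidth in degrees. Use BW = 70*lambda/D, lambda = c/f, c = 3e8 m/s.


lambda = c / f = 3.0000e+08 / 1.2634e+10 = 0.02374545 m
BW = 70 * 0.02374545 / 3.7500 = 0.4432 deg

0.4432 deg


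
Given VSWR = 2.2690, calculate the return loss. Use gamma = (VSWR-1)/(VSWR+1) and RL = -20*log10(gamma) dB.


gamma = (2.2690 - 1) / (2.2690 + 1) = 0.3881921
RL = -20 * log10(0.3881921) = 8.219 dB

8.219 dB


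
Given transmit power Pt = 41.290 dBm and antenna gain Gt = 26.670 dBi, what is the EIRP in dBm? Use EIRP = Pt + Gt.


EIRP = Pt + Gt = 41.290 + 26.670 = 67.96 dBm

67.96 dBm


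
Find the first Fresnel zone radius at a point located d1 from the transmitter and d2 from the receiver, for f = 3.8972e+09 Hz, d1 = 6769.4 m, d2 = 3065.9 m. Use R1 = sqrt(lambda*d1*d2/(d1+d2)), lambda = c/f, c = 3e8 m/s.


lambda = c / f = 3.0000e+08 / 3.8972e+09 = 0.07697834 m
R1 = sqrt(0.07697834 * 6769.4 * 3065.9 / (6769.4 + 3065.9)) = 12.75 m

12.75 m


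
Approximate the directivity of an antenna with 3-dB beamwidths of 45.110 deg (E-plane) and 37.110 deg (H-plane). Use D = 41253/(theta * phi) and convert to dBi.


D_linear = 41253 / (45.110 * 37.110) = 24.64290
D_dBi = 10 * log10(24.64290) = 13.92 dBi

13.92 dBi


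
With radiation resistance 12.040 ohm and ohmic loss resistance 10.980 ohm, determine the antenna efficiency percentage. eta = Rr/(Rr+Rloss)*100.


eta = 12.040 / (12.040 + 10.980) * 100 = 52.30%

52.30%


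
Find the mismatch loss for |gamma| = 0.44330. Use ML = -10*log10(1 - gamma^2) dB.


ML = -10 * log10(1 - 0.44330^2) = -10 * log10(0.80348511) = 0.9502 dB

0.9502 dB


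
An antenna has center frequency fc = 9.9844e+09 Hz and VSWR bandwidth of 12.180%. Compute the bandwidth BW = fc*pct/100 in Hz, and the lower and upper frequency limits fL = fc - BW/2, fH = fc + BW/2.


BW = 9.9844e+09 * 12.180/100 = 1.216100e+09 Hz
fL = 9.9844e+09 - 1.216100e+09/2 = 9.376e+09 Hz
fH = 9.9844e+09 + 1.216100e+09/2 = 1.059e+10 Hz

BW=1.216e+09 Hz, fL=9.376e+09 Hz, fH=1.059e+10 Hz


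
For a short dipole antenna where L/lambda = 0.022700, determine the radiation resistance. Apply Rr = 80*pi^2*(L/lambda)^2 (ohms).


Rr = 80 * pi^2 * (0.022700)^2 = 80 * 9.869604 * 5.152900e-04 = 0.4069 ohm

0.4069 ohm


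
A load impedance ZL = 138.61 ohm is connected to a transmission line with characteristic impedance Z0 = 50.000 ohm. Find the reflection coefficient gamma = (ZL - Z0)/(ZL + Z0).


gamma = (138.61 - 50.000) / (138.61 + 50.000) = 0.4698

0.4698


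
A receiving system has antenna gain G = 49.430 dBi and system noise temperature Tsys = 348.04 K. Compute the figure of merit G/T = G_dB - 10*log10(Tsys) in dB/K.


G/T = 49.430 - 10*log10(348.04) = 49.430 - 25.41629 = 24.01 dB/K

24.01 dB/K


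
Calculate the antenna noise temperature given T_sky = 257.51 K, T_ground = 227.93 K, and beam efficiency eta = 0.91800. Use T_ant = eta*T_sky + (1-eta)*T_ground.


T_ant = 0.91800 * 257.51 + (1 - 0.91800) * 227.93 = 255.1 K

255.1 K


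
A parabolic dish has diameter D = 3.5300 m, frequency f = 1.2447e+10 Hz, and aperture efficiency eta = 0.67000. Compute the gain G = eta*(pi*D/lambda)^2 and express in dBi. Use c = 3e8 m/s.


lambda = c / f = 3.0000e+08 / 1.2447e+10 = 0.02410219 m
G_linear = 0.67000 * (pi * 3.5300 / 0.02410219)^2 = 141844.0
G_dBi = 10 * log10(141844.0) = 51.52 dBi

51.52 dBi


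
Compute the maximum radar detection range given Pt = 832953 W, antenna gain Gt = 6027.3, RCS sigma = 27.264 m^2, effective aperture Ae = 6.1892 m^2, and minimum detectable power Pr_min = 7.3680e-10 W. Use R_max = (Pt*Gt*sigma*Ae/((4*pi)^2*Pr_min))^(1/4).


R^4 = 832953*6027.3*27.264*6.1892 / ((4*pi)^2 * 7.3680e-10) = 7.281118e+18
R_max = 7.281118e+18^0.25 = 51946 m

51946 m


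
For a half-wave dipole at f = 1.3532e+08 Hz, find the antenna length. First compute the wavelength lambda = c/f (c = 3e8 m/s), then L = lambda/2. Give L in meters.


lambda = c / f = 3.0000e+08 / 1.3532e+08 = 2.216967 m
L = lambda / 2 = 2.216967 / 2 = 1.108 m

1.108 m


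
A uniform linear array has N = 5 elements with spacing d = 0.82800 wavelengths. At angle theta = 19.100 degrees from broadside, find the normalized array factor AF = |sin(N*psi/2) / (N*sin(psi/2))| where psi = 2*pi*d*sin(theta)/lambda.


psi = 2*pi*0.82800*sin(19.100 deg) = 1.702344 rad
AF = |sin(5*1.702344/2) / (5*sin(1.702344/2))| = 0.2387

0.2387


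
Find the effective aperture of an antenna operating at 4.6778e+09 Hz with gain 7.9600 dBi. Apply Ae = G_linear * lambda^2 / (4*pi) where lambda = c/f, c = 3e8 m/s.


lambda = c / f = 3.0000e+08 / 4.6778e+09 = 0.06413271 m
G_linear = 10^(7.9600/10) = 6.251727
Ae = G_linear * lambda^2 / (4*pi) = 6.251727 * 0.06413271^2 / (4*pi) = 2.046e-03 m^2

2.046e-03 m^2


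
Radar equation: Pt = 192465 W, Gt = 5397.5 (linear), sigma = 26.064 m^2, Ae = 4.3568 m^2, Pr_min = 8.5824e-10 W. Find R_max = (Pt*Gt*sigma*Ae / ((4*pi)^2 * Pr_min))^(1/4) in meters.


R^4 = 192465*5397.5*26.064*4.3568 / ((4*pi)^2 * 8.5824e-10) = 8.704115e+17
R_max = 8.704115e+17^0.25 = 30544 m

30544 m


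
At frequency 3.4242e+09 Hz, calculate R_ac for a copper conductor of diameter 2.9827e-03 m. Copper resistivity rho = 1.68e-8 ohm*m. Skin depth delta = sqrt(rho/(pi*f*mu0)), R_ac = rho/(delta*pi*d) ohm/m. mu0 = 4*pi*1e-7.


delta = sqrt(1.68e-8 / (pi * 3.4242e+09 * 4*pi*1e-7)) = 1.114796e-06 m
R_ac = 1.68e-8 / (1.114796e-06 * pi * 2.9827e-03) = 1.608 ohm/m

1.608 ohm/m


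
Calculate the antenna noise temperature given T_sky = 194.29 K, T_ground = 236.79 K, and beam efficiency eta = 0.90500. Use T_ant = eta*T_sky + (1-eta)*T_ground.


T_ant = 0.90500 * 194.29 + (1 - 0.90500) * 236.79 = 198.3 K

198.3 K


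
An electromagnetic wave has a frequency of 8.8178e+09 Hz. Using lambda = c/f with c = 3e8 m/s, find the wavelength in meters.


lambda = c / f = 3.0000e+08 / 8.8178e+09 = 0.03402 m

0.03402 m


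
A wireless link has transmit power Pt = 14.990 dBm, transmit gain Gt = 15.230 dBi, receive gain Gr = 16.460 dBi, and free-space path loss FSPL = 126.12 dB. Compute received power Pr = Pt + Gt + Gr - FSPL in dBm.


Pr = 14.990 + 15.230 + 16.460 - 126.12 = -79.44 dBm

-79.44 dBm


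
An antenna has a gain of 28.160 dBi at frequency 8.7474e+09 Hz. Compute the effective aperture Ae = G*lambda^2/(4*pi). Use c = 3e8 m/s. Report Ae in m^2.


lambda = c / f = 3.0000e+08 / 8.7474e+09 = 0.03429591 m
G_linear = 10^(28.160/10) = 654.6362
Ae = G_linear * lambda^2 / (4*pi) = 654.6362 * 0.03429591^2 / (4*pi) = 0.06127 m^2

0.06127 m^2


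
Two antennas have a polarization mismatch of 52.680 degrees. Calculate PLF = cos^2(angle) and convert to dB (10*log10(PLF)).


PLF_linear = cos^2(52.680 deg) = 0.3675585
PLF_dB = 10 * log10(0.3675585) = -4.347 dB

-4.347 dB


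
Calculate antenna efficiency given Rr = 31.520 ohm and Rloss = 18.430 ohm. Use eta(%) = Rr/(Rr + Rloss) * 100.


eta = 31.520 / (31.520 + 18.430) * 100 = 63.10%

63.10%


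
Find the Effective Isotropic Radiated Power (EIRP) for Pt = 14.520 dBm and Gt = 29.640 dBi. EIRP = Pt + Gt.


EIRP = Pt + Gt = 14.520 + 29.640 = 44.16 dBm

44.16 dBm


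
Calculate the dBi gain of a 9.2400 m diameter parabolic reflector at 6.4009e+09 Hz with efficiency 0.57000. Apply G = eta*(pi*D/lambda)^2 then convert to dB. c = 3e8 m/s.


lambda = c / f = 3.0000e+08 / 6.4009e+09 = 0.04686841 m
G_linear = 0.57000 * (pi * 9.2400 / 0.04686841)^2 = 218654.3
G_dBi = 10 * log10(218654.3) = 53.40 dBi

53.40 dBi


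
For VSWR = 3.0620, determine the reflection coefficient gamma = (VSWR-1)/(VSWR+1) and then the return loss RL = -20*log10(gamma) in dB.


gamma = (3.0620 - 1) / (3.0620 + 1) = 0.5076317
RL = -20 * log10(0.5076317) = 5.889 dB

5.889 dB


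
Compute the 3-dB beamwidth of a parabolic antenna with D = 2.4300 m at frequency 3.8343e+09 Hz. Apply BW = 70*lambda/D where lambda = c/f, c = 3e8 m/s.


lambda = c / f = 3.0000e+08 / 3.8343e+09 = 0.07824114 m
BW = 70 * 0.07824114 / 2.4300 = 2.254 deg

2.254 deg


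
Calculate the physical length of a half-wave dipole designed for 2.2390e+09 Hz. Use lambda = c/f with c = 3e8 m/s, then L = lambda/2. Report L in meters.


lambda = c / f = 3.0000e+08 / 2.2390e+09 = 0.1339884 m
L = lambda / 2 = 0.1339884 / 2 = 0.06699 m

0.06699 m


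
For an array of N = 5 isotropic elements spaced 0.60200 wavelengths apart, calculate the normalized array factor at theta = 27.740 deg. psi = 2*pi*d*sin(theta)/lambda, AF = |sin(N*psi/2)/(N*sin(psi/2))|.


psi = 2*pi*0.60200*sin(27.740 deg) = 1.760592 rad
AF = |sin(5*1.760592/2) / (5*sin(1.760592/2))| = 0.2470

0.2470


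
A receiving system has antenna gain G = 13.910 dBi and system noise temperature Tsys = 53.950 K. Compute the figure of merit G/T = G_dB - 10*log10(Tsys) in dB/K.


G/T = 13.910 - 10*log10(53.950) = 13.910 - 17.31991 = -3.410 dB/K

-3.410 dB/K


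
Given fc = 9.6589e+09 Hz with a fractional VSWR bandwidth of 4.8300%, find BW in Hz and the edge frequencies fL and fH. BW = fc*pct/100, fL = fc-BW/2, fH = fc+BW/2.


BW = 9.6589e+09 * 4.8300/100 = 4.665249e+08 Hz
fL = 9.6589e+09 - 4.665249e+08/2 = 9.426e+09 Hz
fH = 9.6589e+09 + 4.665249e+08/2 = 9.892e+09 Hz

BW=4.665e+08 Hz, fL=9.426e+09 Hz, fH=9.892e+09 Hz


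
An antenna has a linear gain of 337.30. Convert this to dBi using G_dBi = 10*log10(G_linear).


G_dBi = 10 * log10(337.30) = 25.28 dBi

25.28 dBi


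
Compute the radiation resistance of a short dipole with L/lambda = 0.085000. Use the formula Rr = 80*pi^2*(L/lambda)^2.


Rr = 80 * pi^2 * (0.085000)^2 = 80 * 9.869604 * 7.225000e-03 = 5.705 ohm

5.705 ohm


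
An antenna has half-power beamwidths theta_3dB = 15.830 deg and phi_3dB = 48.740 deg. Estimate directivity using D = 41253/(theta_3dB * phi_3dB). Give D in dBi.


D_linear = 41253 / (15.830 * 48.740) = 53.46740
D_dBi = 10 * log10(53.46740) = 17.28 dBi

17.28 dBi


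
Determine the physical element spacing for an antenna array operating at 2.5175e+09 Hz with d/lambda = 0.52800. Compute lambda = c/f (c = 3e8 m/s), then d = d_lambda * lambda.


lambda = c / f = 3.0000e+08 / 2.5175e+09 = 0.1191658 m
d = 0.52800 * 0.1191658 = 0.06292 m

0.06292 m


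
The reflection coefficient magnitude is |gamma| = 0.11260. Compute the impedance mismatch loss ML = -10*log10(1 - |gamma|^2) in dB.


ML = -10 * log10(1 - 0.11260^2) = -10 * log10(0.98732124) = 0.05542 dB

0.05542 dB


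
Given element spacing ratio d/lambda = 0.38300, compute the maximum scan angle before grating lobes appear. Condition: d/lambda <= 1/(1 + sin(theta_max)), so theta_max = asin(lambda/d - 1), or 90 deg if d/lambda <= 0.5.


lambda/d - 1 = 1/0.38300 - 1 = 1.610966 >= 1
d/lambda <= 0.5, so the array can scan to endfire without grating lobes: theta_max = 90 deg

90 deg


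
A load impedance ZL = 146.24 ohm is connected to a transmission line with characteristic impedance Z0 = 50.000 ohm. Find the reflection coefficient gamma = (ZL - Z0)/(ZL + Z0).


gamma = (146.24 - 50.000) / (146.24 + 50.000) = 0.4904

0.4904


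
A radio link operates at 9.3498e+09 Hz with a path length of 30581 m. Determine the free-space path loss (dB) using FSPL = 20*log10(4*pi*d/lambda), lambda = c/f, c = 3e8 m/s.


lambda = c / f = 3.0000e+08 / 9.3498e+09 = 0.03208625 m
FSPL = 20 * log10(4*pi*30581/0.03208625) = 141.6 dB

141.6 dB


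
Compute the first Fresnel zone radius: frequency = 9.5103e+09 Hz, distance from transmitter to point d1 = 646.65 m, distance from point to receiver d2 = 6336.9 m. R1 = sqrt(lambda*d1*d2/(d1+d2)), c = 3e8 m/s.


lambda = c / f = 3.0000e+08 / 9.5103e+09 = 0.03154475 m
R1 = sqrt(0.03154475 * 646.65 * 6336.9 / (646.65 + 6336.9)) = 4.302 m

4.302 m


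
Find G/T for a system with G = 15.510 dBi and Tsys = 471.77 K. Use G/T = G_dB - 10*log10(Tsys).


G/T = 15.510 - 10*log10(471.77) = 15.510 - 26.73730 = -11.23 dB/K

-11.23 dB/K


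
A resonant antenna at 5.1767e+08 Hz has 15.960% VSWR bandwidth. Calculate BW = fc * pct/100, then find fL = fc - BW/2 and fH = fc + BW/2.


BW = 5.1767e+08 * 15.960/100 = 8.262013e+07 Hz
fL = 5.1767e+08 - 8.262013e+07/2 = 4.764e+08 Hz
fH = 5.1767e+08 + 8.262013e+07/2 = 5.590e+08 Hz

BW=8.262e+07 Hz, fL=4.764e+08 Hz, fH=5.590e+08 Hz


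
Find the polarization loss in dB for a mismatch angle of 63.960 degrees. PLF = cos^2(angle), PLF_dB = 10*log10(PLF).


PLF_linear = cos^2(63.960 deg) = 0.1927197
PLF_dB = 10 * log10(0.1927197) = -7.151 dB

-7.151 dB


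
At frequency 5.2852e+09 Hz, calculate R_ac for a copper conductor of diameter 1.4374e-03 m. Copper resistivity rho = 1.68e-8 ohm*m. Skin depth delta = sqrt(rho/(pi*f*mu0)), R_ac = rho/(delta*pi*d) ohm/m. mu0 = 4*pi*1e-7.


delta = sqrt(1.68e-8 / (pi * 5.2852e+09 * 4*pi*1e-7)) = 8.973132e-07 m
R_ac = 1.68e-8 / (8.973132e-07 * pi * 1.4374e-03) = 4.146 ohm/m

4.146 ohm/m


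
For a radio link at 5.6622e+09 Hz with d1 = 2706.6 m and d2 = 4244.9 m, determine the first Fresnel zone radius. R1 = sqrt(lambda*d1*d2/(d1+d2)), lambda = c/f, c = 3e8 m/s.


lambda = c / f = 3.0000e+08 / 5.6622e+09 = 0.05298294 m
R1 = sqrt(0.05298294 * 2706.6 * 4244.9 / (2706.6 + 4244.9)) = 9.358 m

9.358 m


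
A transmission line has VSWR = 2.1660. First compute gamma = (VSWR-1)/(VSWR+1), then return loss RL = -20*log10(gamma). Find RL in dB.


gamma = (2.1660 - 1) / (2.1660 + 1) = 0.3682881
RL = -20 * log10(0.3682881) = 8.676 dB

8.676 dB


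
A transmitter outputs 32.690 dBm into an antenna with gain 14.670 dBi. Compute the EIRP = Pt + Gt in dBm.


EIRP = Pt + Gt = 32.690 + 14.670 = 47.36 dBm

47.36 dBm


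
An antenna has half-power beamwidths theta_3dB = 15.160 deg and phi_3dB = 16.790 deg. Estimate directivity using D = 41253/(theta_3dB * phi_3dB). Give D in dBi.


D_linear = 41253 / (15.160 * 16.790) = 162.0711
D_dBi = 10 * log10(162.0711) = 22.10 dBi

22.10 dBi


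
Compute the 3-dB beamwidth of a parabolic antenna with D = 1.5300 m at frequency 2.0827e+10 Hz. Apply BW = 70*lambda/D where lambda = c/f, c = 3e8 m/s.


lambda = c / f = 3.0000e+08 / 2.0827e+10 = 0.01440438 m
BW = 70 * 0.01440438 / 1.5300 = 0.6590 deg

0.6590 deg


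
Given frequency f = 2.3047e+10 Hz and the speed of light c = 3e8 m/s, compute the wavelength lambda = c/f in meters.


lambda = c / f = 3.0000e+08 / 2.3047e+10 = 0.01302 m

0.01302 m


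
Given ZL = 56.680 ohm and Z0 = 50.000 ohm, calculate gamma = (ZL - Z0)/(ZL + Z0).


gamma = (56.680 - 50.000) / (56.680 + 50.000) = 0.06262

0.06262


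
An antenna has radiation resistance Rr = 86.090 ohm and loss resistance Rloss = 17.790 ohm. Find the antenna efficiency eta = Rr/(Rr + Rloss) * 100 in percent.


eta = 86.090 / (86.090 + 17.790) * 100 = 82.87%

82.87%


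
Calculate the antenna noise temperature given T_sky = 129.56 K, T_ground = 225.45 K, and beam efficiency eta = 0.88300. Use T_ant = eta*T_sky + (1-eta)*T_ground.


T_ant = 0.88300 * 129.56 + (1 - 0.88300) * 225.45 = 140.8 K

140.8 K


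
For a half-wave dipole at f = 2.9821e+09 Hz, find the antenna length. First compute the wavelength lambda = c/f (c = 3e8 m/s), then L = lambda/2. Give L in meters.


lambda = c / f = 3.0000e+08 / 2.9821e+09 = 0.1006002 m
L = lambda / 2 = 0.1006002 / 2 = 0.05030 m

0.05030 m


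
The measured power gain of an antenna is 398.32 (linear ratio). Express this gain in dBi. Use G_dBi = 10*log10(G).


G_dBi = 10 * log10(398.32) = 26.00 dBi

26.00 dBi


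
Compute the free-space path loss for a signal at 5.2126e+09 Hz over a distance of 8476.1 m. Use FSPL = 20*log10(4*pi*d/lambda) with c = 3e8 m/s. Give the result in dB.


lambda = c / f = 3.0000e+08 / 5.2126e+09 = 0.05755285 m
FSPL = 20 * log10(4*pi*8476.1/0.05755285) = 125.3 dB

125.3 dB


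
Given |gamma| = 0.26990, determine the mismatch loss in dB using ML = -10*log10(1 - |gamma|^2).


ML = -10 * log10(1 - 0.26990^2) = -10 * log10(0.92715399) = 0.3285 dB

0.3285 dB


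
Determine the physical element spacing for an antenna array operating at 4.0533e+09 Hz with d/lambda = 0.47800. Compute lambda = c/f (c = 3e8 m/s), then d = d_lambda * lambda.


lambda = c / f = 3.0000e+08 / 4.0533e+09 = 0.07401377 m
d = 0.47800 * 0.07401377 = 0.03538 m

0.03538 m


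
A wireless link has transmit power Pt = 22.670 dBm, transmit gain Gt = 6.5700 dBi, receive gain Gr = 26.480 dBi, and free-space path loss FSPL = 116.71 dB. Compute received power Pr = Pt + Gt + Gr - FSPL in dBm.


Pr = 22.670 + 6.5700 + 26.480 - 116.71 = -60.99 dBm

-60.99 dBm


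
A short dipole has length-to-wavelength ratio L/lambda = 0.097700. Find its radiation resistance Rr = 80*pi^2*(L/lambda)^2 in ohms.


Rr = 80 * pi^2 * (0.097700)^2 = 80 * 9.869604 * 9.545290e-03 = 7.537 ohm

7.537 ohm


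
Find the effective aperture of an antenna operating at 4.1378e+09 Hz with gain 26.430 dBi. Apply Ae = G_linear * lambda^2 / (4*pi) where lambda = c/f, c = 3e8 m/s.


lambda = c / f = 3.0000e+08 / 4.1378e+09 = 0.07250230 m
G_linear = 10^(26.430/10) = 439.5416
Ae = G_linear * lambda^2 / (4*pi) = 439.5416 * 0.07250230^2 / (4*pi) = 0.1839 m^2

0.1839 m^2


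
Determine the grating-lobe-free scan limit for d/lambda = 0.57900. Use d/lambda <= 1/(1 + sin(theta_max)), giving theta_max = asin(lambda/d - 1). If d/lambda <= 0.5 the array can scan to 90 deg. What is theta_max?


lambda/d - 1 = 1/0.57900 - 1 = 0.7271157
theta_max = asin(0.7271157) = 46.65 deg

46.65 deg


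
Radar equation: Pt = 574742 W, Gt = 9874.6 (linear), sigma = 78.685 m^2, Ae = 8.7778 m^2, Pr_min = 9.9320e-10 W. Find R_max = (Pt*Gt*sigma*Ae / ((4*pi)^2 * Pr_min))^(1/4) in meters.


R^4 = 574742*9874.6*78.685*8.7778 / ((4*pi)^2 * 9.9320e-10) = 2.499273e+19
R_max = 2.499273e+19^0.25 = 70706 m

70706 m


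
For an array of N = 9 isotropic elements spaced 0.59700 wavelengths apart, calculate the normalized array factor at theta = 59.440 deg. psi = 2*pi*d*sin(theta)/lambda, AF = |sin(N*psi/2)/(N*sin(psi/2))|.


psi = 2*pi*0.59700*sin(59.440 deg) = 3.230029 rad
AF = |sin(9*3.230029/2) / (9*sin(3.230029/2))| = 0.1025

0.1025


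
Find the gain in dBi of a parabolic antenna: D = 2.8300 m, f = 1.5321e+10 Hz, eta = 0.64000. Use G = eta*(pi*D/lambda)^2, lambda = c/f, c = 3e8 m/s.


lambda = c / f = 3.0000e+08 / 1.5321e+10 = 0.01958097 m
G_linear = 0.64000 * (pi * 2.8300 / 0.01958097)^2 = 131942.3
G_dBi = 10 * log10(131942.3) = 51.20 dBi

51.20 dBi


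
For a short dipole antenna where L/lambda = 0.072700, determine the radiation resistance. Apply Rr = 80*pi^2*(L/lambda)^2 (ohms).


Rr = 80 * pi^2 * (0.072700)^2 = 80 * 9.869604 * 5.285290e-03 = 4.173 ohm

4.173 ohm


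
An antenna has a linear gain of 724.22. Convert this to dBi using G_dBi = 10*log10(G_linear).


G_dBi = 10 * log10(724.22) = 28.60 dBi

28.60 dBi


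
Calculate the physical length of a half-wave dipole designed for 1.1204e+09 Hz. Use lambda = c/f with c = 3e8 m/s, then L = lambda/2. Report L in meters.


lambda = c / f = 3.0000e+08 / 1.1204e+09 = 0.2677615 m
L = lambda / 2 = 0.2677615 / 2 = 0.1339 m

0.1339 m


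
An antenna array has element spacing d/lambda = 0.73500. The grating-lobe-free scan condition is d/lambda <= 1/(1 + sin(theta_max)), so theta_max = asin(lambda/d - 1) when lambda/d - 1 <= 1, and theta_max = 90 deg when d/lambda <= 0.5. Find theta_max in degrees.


lambda/d - 1 = 1/0.73500 - 1 = 0.3605442
theta_max = asin(0.3605442) = 21.13 deg

21.13 deg


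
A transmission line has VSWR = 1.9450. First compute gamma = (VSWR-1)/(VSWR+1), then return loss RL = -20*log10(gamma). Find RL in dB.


gamma = (1.9450 - 1) / (1.9450 + 1) = 0.3208829
RL = -20 * log10(0.3208829) = 9.873 dB

9.873 dB


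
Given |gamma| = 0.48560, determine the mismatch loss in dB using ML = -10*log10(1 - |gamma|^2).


ML = -10 * log10(1 - 0.48560^2) = -10 * log10(0.76419264) = 1.168 dB

1.168 dB


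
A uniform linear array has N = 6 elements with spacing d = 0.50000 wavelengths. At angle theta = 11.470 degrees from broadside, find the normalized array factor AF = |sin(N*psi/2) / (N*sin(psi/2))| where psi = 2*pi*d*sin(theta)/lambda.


psi = 2*pi*0.50000*sin(11.470 deg) = 0.6247208 rad
AF = |sin(6*0.6247208/2) / (6*sin(0.6247208/2))| = 0.5176

0.5176


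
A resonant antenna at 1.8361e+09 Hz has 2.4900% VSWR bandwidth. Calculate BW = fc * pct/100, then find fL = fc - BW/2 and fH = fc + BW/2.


BW = 1.8361e+09 * 2.4900/100 = 4.571889e+07 Hz
fL = 1.8361e+09 - 4.571889e+07/2 = 1.813e+09 Hz
fH = 1.8361e+09 + 4.571889e+07/2 = 1.859e+09 Hz

BW=4.572e+07 Hz, fL=1.813e+09 Hz, fH=1.859e+09 Hz


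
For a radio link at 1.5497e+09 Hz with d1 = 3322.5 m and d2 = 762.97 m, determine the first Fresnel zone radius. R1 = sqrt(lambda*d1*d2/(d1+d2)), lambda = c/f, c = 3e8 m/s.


lambda = c / f = 3.0000e+08 / 1.5497e+09 = 0.1935859 m
R1 = sqrt(0.1935859 * 3322.5 * 762.97 / (3322.5 + 762.97)) = 10.96 m

10.96 m


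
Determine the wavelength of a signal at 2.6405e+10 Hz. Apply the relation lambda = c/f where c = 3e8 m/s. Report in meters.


lambda = c / f = 3.0000e+08 / 2.6405e+10 = 0.01136 m

0.01136 m


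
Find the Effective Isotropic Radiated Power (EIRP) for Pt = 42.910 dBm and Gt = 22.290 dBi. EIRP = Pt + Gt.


EIRP = Pt + Gt = 42.910 + 22.290 = 65.20 dBm

65.20 dBm


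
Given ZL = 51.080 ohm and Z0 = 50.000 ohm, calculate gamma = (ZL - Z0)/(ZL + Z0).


gamma = (51.080 - 50.000) / (51.080 + 50.000) = 0.01068

0.01068


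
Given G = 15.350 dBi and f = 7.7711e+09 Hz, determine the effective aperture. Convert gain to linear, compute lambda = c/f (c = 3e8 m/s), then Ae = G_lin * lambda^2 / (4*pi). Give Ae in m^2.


lambda = c / f = 3.0000e+08 / 7.7711e+09 = 0.03860457 m
G_linear = 10^(15.350/10) = 34.27678
Ae = G_linear * lambda^2 / (4*pi) = 34.27678 * 0.03860457^2 / (4*pi) = 4.065e-03 m^2

4.065e-03 m^2


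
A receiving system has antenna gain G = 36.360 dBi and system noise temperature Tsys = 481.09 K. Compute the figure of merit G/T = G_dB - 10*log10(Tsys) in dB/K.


G/T = 36.360 - 10*log10(481.09) = 36.360 - 26.82226 = 9.538 dB/K

9.538 dB/K


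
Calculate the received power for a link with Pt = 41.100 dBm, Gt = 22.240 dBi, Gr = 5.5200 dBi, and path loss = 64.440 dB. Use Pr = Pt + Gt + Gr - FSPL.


Pr = 41.100 + 22.240 + 5.5200 - 64.440 = 4.42 dBm

4.42 dBm


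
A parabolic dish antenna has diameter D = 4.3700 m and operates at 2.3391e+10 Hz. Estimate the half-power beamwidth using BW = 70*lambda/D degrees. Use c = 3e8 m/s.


lambda = c / f = 3.0000e+08 / 2.3391e+10 = 0.01282545 m
BW = 70 * 0.01282545 / 4.3700 = 0.2054 deg

0.2054 deg


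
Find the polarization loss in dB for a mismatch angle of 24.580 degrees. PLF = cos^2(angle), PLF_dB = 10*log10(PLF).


PLF_linear = cos^2(24.580 deg) = 0.8269745
PLF_dB = 10 * log10(0.8269745) = -0.8251 dB

-0.8251 dB


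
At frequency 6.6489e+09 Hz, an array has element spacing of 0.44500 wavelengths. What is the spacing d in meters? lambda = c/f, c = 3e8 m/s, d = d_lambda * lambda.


lambda = c / f = 3.0000e+08 / 6.6489e+09 = 0.04512025 m
d = 0.44500 * 0.04512025 = 0.02008 m

0.02008 m


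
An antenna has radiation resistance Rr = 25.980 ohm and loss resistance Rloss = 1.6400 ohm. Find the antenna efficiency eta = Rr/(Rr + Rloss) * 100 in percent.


eta = 25.980 / (25.980 + 1.6400) * 100 = 94.06%

94.06%


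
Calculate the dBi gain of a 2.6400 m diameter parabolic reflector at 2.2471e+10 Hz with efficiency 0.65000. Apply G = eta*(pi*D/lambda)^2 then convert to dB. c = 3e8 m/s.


lambda = c / f = 3.0000e+08 / 2.2471e+10 = 0.01335054 m
G_linear = 0.65000 * (pi * 2.6400 / 0.01335054)^2 = 250855.3
G_dBi = 10 * log10(250855.3) = 53.99 dBi

53.99 dBi


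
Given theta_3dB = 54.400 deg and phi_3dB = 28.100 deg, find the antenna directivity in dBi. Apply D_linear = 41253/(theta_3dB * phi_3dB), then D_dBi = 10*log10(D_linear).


D_linear = 41253 / (54.400 * 28.100) = 26.98673
D_dBi = 10 * log10(26.98673) = 14.31 dBi

14.31 dBi


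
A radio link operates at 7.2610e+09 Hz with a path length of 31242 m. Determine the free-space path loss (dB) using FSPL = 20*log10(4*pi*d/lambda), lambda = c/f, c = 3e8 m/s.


lambda = c / f = 3.0000e+08 / 7.2610e+09 = 0.04131662 m
FSPL = 20 * log10(4*pi*31242/0.04131662) = 139.6 dB

139.6 dB


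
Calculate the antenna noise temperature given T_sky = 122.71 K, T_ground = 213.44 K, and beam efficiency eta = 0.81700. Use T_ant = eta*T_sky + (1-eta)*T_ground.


T_ant = 0.81700 * 122.71 + (1 - 0.81700) * 213.44 = 139.3 K

139.3 K


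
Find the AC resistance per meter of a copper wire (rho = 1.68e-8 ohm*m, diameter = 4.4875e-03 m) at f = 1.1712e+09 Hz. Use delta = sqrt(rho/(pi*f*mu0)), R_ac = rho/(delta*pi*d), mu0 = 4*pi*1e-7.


delta = sqrt(1.68e-8 / (pi * 1.1712e+09 * 4*pi*1e-7)) = 1.906160e-06 m
R_ac = 1.68e-8 / (1.906160e-06 * pi * 4.4875e-03) = 0.6252 ohm/m

0.6252 ohm/m


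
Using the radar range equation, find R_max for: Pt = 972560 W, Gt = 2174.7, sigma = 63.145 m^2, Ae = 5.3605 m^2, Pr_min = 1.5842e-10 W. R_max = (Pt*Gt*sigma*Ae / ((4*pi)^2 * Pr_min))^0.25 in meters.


R^4 = 972560*2174.7*63.145*5.3605 / ((4*pi)^2 * 1.5842e-10) = 2.861741e+19
R_max = 2.861741e+19^0.25 = 73140 m

73140 m


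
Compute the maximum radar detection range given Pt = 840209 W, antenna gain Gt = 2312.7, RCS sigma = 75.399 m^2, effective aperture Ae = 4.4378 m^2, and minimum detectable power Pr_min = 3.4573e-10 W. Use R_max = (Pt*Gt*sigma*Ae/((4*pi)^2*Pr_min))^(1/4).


R^4 = 840209*2312.7*75.399*4.4378 / ((4*pi)^2 * 3.4573e-10) = 1.190922e+19
R_max = 1.190922e+19^0.25 = 58745 m

58745 m


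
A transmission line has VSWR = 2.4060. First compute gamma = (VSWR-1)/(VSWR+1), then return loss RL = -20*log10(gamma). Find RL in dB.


gamma = (2.4060 - 1) / (2.4060 + 1) = 0.4128009
RL = -20 * log10(0.4128009) = 7.685 dB

7.685 dB


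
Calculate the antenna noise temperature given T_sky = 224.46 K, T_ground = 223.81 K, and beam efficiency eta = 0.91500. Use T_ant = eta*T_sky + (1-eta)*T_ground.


T_ant = 0.91500 * 224.46 + (1 - 0.91500) * 223.81 = 224.4 K

224.4 K


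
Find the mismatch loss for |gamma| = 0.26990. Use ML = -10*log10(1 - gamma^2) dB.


ML = -10 * log10(1 - 0.26990^2) = -10 * log10(0.92715399) = 0.3285 dB

0.3285 dB


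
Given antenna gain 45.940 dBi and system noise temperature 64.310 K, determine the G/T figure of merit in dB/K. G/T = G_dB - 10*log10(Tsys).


G/T = 45.940 - 10*log10(64.310) = 45.940 - 18.08279 = 27.86 dB/K

27.86 dB/K


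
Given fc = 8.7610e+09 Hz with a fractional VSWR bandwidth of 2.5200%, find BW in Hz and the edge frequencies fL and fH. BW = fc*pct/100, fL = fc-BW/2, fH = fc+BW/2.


BW = 8.7610e+09 * 2.5200/100 = 2.207772e+08 Hz
fL = 8.7610e+09 - 2.207772e+08/2 = 8.651e+09 Hz
fH = 8.7610e+09 + 2.207772e+08/2 = 8.871e+09 Hz

BW=2.208e+08 Hz, fL=8.651e+09 Hz, fH=8.871e+09 Hz


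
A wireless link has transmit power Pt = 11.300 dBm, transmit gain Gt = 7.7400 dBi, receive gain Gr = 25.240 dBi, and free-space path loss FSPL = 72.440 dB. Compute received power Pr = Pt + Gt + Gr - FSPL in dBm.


Pr = 11.300 + 7.7400 + 25.240 - 72.440 = -28.16 dBm

-28.16 dBm


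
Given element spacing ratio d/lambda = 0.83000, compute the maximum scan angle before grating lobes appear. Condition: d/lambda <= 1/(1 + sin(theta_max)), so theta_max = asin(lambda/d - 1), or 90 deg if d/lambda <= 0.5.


lambda/d - 1 = 1/0.83000 - 1 = 0.2048193
theta_max = asin(0.2048193) = 11.82 deg

11.82 deg


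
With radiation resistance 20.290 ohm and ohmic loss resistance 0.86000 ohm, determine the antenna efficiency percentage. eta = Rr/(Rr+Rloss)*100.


eta = 20.290 / (20.290 + 0.86000) * 100 = 95.93%

95.93%


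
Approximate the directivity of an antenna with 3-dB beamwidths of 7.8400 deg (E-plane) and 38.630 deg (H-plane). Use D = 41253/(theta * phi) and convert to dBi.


D_linear = 41253 / (7.8400 * 38.630) = 136.2118
D_dBi = 10 * log10(136.2118) = 21.34 dBi

21.34 dBi


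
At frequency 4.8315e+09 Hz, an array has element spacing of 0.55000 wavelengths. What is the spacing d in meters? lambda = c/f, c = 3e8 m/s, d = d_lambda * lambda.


lambda = c / f = 3.0000e+08 / 4.8315e+09 = 0.06209252 m
d = 0.55000 * 0.06209252 = 0.03415 m

0.03415 m


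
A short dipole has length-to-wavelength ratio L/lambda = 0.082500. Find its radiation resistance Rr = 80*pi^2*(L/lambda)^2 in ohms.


Rr = 80 * pi^2 * (0.082500)^2 = 80 * 9.869604 * 6.806250e-03 = 5.374 ohm

5.374 ohm


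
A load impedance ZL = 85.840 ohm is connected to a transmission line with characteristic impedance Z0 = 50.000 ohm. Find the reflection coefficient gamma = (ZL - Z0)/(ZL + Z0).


gamma = (85.840 - 50.000) / (85.840 + 50.000) = 0.2638

0.2638


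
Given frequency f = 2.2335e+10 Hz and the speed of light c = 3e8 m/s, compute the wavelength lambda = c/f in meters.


lambda = c / f = 3.0000e+08 / 2.2335e+10 = 0.01343 m

0.01343 m


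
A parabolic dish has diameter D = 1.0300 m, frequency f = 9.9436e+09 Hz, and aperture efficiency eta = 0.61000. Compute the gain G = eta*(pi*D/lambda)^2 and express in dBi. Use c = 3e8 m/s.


lambda = c / f = 3.0000e+08 / 9.9436e+09 = 0.03017016 m
G_linear = 0.61000 * (pi * 1.0300 / 0.03017016)^2 = 7016.957
G_dBi = 10 * log10(7016.957) = 38.46 dBi

38.46 dBi
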